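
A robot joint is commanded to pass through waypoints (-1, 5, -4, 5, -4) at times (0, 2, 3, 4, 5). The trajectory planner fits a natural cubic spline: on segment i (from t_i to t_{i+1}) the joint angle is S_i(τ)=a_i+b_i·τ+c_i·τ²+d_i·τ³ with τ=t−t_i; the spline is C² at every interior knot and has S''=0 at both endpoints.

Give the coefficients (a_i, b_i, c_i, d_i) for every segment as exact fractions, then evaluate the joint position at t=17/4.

Δ: Δ0=3, Δ1=-9, Δ2=9, Δ3=-9
row 1: diag=6, rhs=-72; c'=1/6, d'=-12
row 2: denom=4−1·1/6=23/6; d'=(108−1·-12)/(23/6)=720/23
row 3: denom=4−1·6/23=86/23; d'=(-108−1·720/23)/(86/23)=-1602/43
back: M3=-1602/43
back: M2=720/23−6/23·-1602/43=1764/43
back: M1=-12−1/6·1764/43=-810/43
M: M0=0, M1=-810/43, M2=1764/43, M3=-1602/43, M4=0
seg 0: a=-1, c=M0/2=0, d=(M1−M0)/(6·2)=-135/86, b=Δ0−h0·(2M0+M1)/6=399/43
seg 1: a=5, c=M1/2=-405/43, d=(M2−M1)/(6·1)=429/43, b=Δ1−h1·(2M1+M2)/6=-411/43
seg 2: a=-4, c=M2/2=882/43, d=(M3−M2)/(6·1)=-561/43, b=Δ2−h2·(2M2+M3)/6=66/43
seg 3: a=5, c=M3/2=-801/43, d=(M4−M3)/(6·1)=267/43, b=Δ3−h3·(2M3+M4)/6=147/43
t_q=17/4 → seg 3, τ=1/4; S=5+147/43·τ+-801/43·τ²+267/43·τ³=13175/2752

  seg 0: a=-1 b=399/43 c=0 d=-135/86
  seg 1: a=5 b=-411/43 c=-405/43 d=429/43
  seg 2: a=-4 b=66/43 c=882/43 d=-561/43
  seg 3: a=5 b=147/43 c=-801/43 d=267/43
S(17/4) = 13175/2752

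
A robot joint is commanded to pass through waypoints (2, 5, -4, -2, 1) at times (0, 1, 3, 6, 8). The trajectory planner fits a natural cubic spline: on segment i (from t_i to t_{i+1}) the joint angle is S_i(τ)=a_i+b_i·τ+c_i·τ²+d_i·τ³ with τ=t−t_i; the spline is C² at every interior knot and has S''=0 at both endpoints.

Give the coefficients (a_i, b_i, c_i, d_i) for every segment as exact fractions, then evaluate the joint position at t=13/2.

  seg 0: a=2 b=13793/3036 c=0 d=-4685/3036
  seg 1: a=5 b=-131/1518 c=-4685/1012 d=7355/6072
  seg 2: a=-4 b=-3088/759 c=1335/506 d=-1609/4554
  seg 3: a=-2 b=3373/1518 c=-137/253 d=137/1518
S(13/2) = -4101/4048

Δ: Δ0=3, Δ1=-9/2, Δ2=2/3, Δ3=3/2
row 1: diag=6, rhs=-45; c'=1/3, d'=-15/2
row 2: denom=10−2·1/3=28/3; d'=(31−2·-15/2)/(28/3)=69/14
row 3: denom=10−3·9/28=253/28; d'=(5−3·69/14)/(253/28)=-274/253
back: M3=-274/253
back: M2=69/14−9/28·-274/253=1335/253
back: M1=-15/2−1/3·1335/253=-4685/506
M: M0=0, M1=-4685/506, M2=1335/253, M3=-274/253, M4=0
seg 0: a=2, c=M0/2=0, d=(M1−M0)/(6·1)=-4685/3036, b=Δ0−h0·(2M0+M1)/6=13793/3036
seg 1: a=5, c=M1/2=-4685/1012, d=(M2−M1)/(6·2)=7355/6072, b=Δ1−h1·(2M1+M2)/6=-131/1518
seg 2: a=-4, c=M2/2=1335/506, d=(M3−M2)/(6·3)=-1609/4554, b=Δ2−h2·(2M2+M3)/6=-3088/759
seg 3: a=-2, c=M3/2=-137/253, d=(M4−M3)/(6·2)=137/1518, b=Δ3−h3·(2M3+M4)/6=3373/1518
t_q=13/2 → seg 3, τ=1/2; S=-2+3373/1518·τ+-137/253·τ²+137/1518·τ³=-4101/4048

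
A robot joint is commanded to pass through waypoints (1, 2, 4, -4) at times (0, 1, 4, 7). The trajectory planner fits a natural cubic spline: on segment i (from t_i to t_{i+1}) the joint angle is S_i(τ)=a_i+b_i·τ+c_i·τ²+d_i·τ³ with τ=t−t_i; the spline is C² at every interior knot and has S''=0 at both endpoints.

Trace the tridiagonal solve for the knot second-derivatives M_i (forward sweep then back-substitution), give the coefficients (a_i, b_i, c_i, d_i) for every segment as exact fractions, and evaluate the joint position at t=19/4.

  seg 0: a=1 b=27/29 c=0 d=2/29
  seg 1: a=2 b=33/29 c=6/29 d=-95/783
  seg 2: a=4 b=-26/29 c=-77/87 d=77/783
S(19/4) = 5329/1856

Δ: Δ0=1, Δ1=2/3, Δ2=-8/3
row 1: diag=8, rhs=-2; c'=3/8, d'=-1/4
row 2: denom=12−3·3/8=87/8; d'=(-20−3·-1/4)/(87/8)=-154/87
back: M2=-154/87
back: M1=-1/4−3/8·-154/87=12/29
M: M0=0, M1=12/29, M2=-154/87, M3=0
seg 0: a=1, c=M0/2=0, d=(M1−M0)/(6·1)=2/29, b=Δ0−h0·(2M0+M1)/6=27/29
seg 1: a=2, c=M1/2=6/29, d=(M2−M1)/(6·3)=-95/783, b=Δ1−h1·(2M1+M2)/6=33/29
seg 2: a=4, c=M2/2=-77/87, d=(M3−M2)/(6·3)=77/783, b=Δ2−h2·(2M2+M3)/6=-26/29
t_q=19/4 → seg 2, τ=3/4; S=4+-26/29·τ+-77/87·τ²+77/783·τ³=5329/1856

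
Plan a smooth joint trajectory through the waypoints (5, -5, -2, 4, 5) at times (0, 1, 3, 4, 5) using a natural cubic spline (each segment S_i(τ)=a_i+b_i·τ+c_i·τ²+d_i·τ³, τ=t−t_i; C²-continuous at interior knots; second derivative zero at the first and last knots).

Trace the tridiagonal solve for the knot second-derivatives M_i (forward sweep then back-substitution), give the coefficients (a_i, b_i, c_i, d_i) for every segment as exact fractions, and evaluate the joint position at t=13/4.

  seg 0: a=5 b=-2877/244 c=0 d=437/244
  seg 1: a=-5 b=-783/122 c=1311/244 d=-345/488
  seg 2: a=-2 b=402/61 c=69/61 d=-105/61
  seg 3: a=4 b=225/61 c=-246/61 d=82/61
S(13/4) = -1205/3904

Δ: Δ0=-10, Δ1=3/2, Δ2=6, Δ3=1
row 1: diag=6, rhs=69; c'=1/3, d'=23/2
row 2: denom=6−2·1/3=16/3; d'=(27−2·23/2)/(16/3)=3/4
row 3: denom=4−1·3/16=61/16; d'=(-30−1·3/4)/(61/16)=-492/61
back: M3=-492/61
back: M2=3/4−3/16·-492/61=138/61
back: M1=23/2−1/3·138/61=1311/122
M: M0=0, M1=1311/122, M2=138/61, M3=-492/61, M4=0
seg 0: a=5, c=M0/2=0, d=(M1−M0)/(6·1)=437/244, b=Δ0−h0·(2M0+M1)/6=-2877/244
seg 1: a=-5, c=M1/2=1311/244, d=(M2−M1)/(6·2)=-345/488, b=Δ1−h1·(2M1+M2)/6=-783/122
seg 2: a=-2, c=M2/2=69/61, d=(M3−M2)/(6·1)=-105/61, b=Δ2−h2·(2M2+M3)/6=402/61
seg 3: a=4, c=M3/2=-246/61, d=(M4−M3)/(6·1)=82/61, b=Δ3−h3·(2M3+M4)/6=225/61
t_q=13/4 → seg 2, τ=1/4; S=-2+402/61·τ+69/61·τ²+-105/61·τ³=-1205/3904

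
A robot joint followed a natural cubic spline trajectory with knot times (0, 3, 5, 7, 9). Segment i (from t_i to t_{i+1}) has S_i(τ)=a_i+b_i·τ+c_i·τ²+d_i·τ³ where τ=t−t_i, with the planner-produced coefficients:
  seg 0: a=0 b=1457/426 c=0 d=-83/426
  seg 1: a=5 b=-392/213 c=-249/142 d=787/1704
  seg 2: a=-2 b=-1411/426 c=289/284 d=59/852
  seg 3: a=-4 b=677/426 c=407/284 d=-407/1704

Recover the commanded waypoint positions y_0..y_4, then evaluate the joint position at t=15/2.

y_0=0 y_1=5 y_2=-2 y_3=-4 y_4=3
S(15/2) = -13073/4544

y_0 = S_0(0) = a_0 = 0
y_1 = S_1(0) = a_1 = 5
y_2 = S_2(0) = a_2 = -2
y_3 = S_3(0) = a_3 = -4
y_4 = S_3(2) = 3
t_q=15/2 is in segment 3 (τ=1/2); S_3(τ)=-13073/4544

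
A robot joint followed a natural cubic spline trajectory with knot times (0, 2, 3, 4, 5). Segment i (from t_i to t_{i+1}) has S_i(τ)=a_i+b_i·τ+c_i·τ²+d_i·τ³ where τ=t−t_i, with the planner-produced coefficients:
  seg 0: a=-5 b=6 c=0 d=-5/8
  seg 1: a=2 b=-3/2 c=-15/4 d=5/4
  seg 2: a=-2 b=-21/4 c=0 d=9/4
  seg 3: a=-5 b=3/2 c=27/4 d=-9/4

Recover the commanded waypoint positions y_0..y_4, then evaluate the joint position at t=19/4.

y_0 = S_0(0) = a_0 = -5
y_1 = S_1(0) = a_1 = 2
y_2 = S_2(0) = a_2 = -2
y_3 = S_3(0) = a_3 = -5
y_4 = S_3(1) = 1
t_q=19/4 is in segment 3 (τ=3/4); S_3(τ)=-263/256

y_0=-5 y_1=2 y_2=-2 y_3=-5 y_4=1
S(19/4) = -263/256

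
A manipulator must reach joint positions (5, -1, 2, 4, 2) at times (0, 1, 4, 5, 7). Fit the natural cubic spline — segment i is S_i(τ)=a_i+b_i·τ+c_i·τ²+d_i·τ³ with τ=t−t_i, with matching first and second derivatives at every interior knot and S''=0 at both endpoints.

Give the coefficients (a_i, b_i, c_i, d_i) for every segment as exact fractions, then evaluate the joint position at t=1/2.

Δ: Δ0=-6, Δ1=1, Δ2=2, Δ3=-1
row 1: diag=8, rhs=42; c'=3/8, d'=21/4
row 2: denom=8−3·3/8=55/8; d'=(6−3·21/4)/(55/8)=-78/55
row 3: denom=6−1·8/55=322/55; d'=(-18−1·-78/55)/(322/55)=-456/161
back: M3=-456/161
back: M2=-78/55−8/55·-456/161=-162/161
back: M1=21/4−3/8·-162/161=906/161
M: M0=0, M1=906/161, M2=-162/161, M3=-456/161, M4=0
seg 0: a=5, c=M0/2=0, d=(M1−M0)/(6·1)=151/161, b=Δ0−h0·(2M0+M1)/6=-1117/161
seg 1: a=-1, c=M1/2=453/161, d=(M2−M1)/(6·3)=-178/483, b=Δ1−h1·(2M1+M2)/6=-664/161
seg 2: a=2, c=M2/2=-81/161, d=(M3−M2)/(6·1)=-7/23, b=Δ2−h2·(2M2+M3)/6=452/161
seg 3: a=4, c=M3/2=-228/161, d=(M4−M3)/(6·2)=38/161, b=Δ3−h3·(2M3+M4)/6=143/161
t_q=1/2 → seg 0, τ=1/2; S=5+-1117/161·τ+0·τ²+151/161·τ³=2123/1288

  seg 0: a=5 b=-1117/161 c=0 d=151/161
  seg 1: a=-1 b=-664/161 c=453/161 d=-178/483
  seg 2: a=2 b=452/161 c=-81/161 d=-7/23
  seg 3: a=4 b=143/161 c=-228/161 d=38/161
S(1/2) = 2123/1288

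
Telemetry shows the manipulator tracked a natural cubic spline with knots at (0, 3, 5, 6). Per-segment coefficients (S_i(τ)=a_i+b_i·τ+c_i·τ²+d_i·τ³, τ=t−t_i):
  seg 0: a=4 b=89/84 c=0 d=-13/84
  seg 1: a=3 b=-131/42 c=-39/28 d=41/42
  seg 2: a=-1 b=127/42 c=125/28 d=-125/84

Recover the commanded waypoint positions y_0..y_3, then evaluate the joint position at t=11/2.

y_0=4 y_1=3 y_2=-1 y_3=5
S(11/2) = 323/224

y_0 = S_0(0) = a_0 = 4
y_1 = S_1(0) = a_1 = 3
y_2 = S_2(0) = a_2 = -1
y_3 = S_2(1) = 5
t_q=11/2 is in segment 2 (τ=1/2); S_2(τ)=323/224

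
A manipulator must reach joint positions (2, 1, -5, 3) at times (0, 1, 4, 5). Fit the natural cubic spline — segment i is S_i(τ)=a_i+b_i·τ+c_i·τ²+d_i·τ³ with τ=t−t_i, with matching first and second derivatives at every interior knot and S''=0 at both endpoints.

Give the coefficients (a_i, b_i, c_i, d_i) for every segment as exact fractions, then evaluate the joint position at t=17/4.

  seg 0: a=2 b=-17/55 c=0 d=-38/55
  seg 1: a=1 b=-131/55 c=-114/55 d=11/15
  seg 2: a=-5 b=274/55 c=249/55 d=-83/55
S(17/4) = -12303/3520

Δ: Δ0=-1, Δ1=-2, Δ2=8
row 1: diag=8, rhs=-6; c'=3/8, d'=-3/4
row 2: denom=8−3·3/8=55/8; d'=(60−3·-3/4)/(55/8)=498/55
back: M2=498/55
back: M1=-3/4−3/8·498/55=-228/55
M: M0=0, M1=-228/55, M2=498/55, M3=0
seg 0: a=2, c=M0/2=0, d=(M1−M0)/(6·1)=-38/55, b=Δ0−h0·(2M0+M1)/6=-17/55
seg 1: a=1, c=M1/2=-114/55, d=(M2−M1)/(6·3)=11/15, b=Δ1−h1·(2M1+M2)/6=-131/55
seg 2: a=-5, c=M2/2=249/55, d=(M3−M2)/(6·1)=-83/55, b=Δ2−h2·(2M2+M3)/6=274/55
t_q=17/4 → seg 2, τ=1/4; S=-5+274/55·τ+249/55·τ²+-83/55·τ³=-12303/3520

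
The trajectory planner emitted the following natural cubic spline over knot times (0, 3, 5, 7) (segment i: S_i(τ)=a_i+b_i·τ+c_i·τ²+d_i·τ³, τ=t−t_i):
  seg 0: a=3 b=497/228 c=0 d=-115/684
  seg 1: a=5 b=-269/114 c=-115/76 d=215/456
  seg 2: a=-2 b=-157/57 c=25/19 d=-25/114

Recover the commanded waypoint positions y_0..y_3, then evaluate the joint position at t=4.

y_0 = S_0(0) = a_0 = 3
y_1 = S_1(0) = a_1 = 5
y_2 = S_2(0) = a_2 = -2
y_3 = S_2(2) = -4
t_q=4 is in segment 1 (τ=1); S_1(τ)=243/152

y_0=3 y_1=5 y_2=-2 y_3=-4
S(4) = 243/152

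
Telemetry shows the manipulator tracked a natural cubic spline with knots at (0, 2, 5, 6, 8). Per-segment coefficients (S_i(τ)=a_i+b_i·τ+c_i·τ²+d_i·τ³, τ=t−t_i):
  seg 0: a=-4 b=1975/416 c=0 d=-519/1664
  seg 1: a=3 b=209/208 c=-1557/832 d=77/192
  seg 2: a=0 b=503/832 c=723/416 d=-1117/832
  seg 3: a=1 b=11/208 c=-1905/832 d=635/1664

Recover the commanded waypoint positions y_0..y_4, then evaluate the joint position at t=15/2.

y_0 = S_0(0) = a_0 = -4
y_1 = S_1(0) = a_1 = 3
y_2 = S_2(0) = a_2 = 0
y_3 = S_3(0) = a_3 = 1
y_4 = S_3(2) = -5
t_q=15/2 is in segment 3 (τ=3/2); S_3(τ)=-37067/13312

y_0=-4 y_1=3 y_2=0 y_3=1 y_4=-5
S(15/2) = -37067/13312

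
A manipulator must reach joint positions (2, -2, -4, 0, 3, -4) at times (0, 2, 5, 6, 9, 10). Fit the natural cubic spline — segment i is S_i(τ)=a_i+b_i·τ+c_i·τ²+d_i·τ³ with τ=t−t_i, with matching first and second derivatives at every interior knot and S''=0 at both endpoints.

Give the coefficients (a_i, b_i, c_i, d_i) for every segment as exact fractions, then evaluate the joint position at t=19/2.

  seg 0: a=2 b=-7262/3825 c=0 d=-97/3825
  seg 1: a=-2 b=-8426/3825 c=-194/1275 d=7622/34425
  seg 2: a=-4 b=644/225 c=1408/765 d=-896/1275
  seg 3: a=0 b=16964/3825 c=-1024/3825 d=-10067/34425
  seg 4: a=3 b=-19381/3825 c=-3697/1275 d=3697/3825
S(19/2) = -1403/10200

Δ: Δ0=-2, Δ1=-2/3, Δ2=4, Δ3=1, Δ4=-7
row 1: diag=10, rhs=8; c'=3/10, d'=4/5
row 2: denom=8−3·3/10=71/10; d'=(28−3·4/5)/(71/10)=256/71
row 3: denom=8−1·10/71=558/71; d'=(-18−1·256/71)/(558/71)=-767/279
row 4: denom=8−3·71/186=425/62; d'=(-48−3·-767/279)/(425/62)=-7394/1275
back: M4=-7394/1275
back: M3=-767/279−71/186·-7394/1275=-2048/3825
back: M2=256/71−10/71·-2048/3825=2816/765
back: M1=4/5−3/10·2816/765=-388/1275
M: M0=0, M1=-388/1275, M2=2816/765, M3=-2048/3825, M4=-7394/1275, M5=0
seg 0: a=2, c=M0/2=0, d=(M1−M0)/(6·2)=-97/3825, b=Δ0−h0·(2M0+M1)/6=-7262/3825
seg 1: a=-2, c=M1/2=-194/1275, d=(M2−M1)/(6·3)=7622/34425, b=Δ1−h1·(2M1+M2)/6=-8426/3825
seg 2: a=-4, c=M2/2=1408/765, d=(M3−M2)/(6·1)=-896/1275, b=Δ2−h2·(2M2+M3)/6=644/225
seg 3: a=0, c=M3/2=-1024/3825, d=(M4−M3)/(6·3)=-10067/34425, b=Δ3−h3·(2M3+M4)/6=16964/3825
seg 4: a=3, c=M4/2=-3697/1275, d=(M5−M4)/(6·1)=3697/3825, b=Δ4−h4·(2M4+M5)/6=-19381/3825
t_q=19/2 → seg 4, τ=1/2; S=3+-19381/3825·τ+-3697/1275·τ²+3697/3825·τ³=-1403/10200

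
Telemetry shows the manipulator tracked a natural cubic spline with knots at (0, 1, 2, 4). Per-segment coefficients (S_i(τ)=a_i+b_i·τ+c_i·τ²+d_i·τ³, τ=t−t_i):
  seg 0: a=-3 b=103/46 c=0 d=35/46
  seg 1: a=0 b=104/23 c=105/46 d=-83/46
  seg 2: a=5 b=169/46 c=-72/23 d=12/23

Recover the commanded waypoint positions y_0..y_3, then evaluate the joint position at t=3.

y_0 = S_0(0) = a_0 = -3
y_1 = S_1(0) = a_1 = 0
y_2 = S_2(0) = a_2 = 5
y_3 = S_2(2) = 4
t_q=3 is in segment 2 (τ=1); S_2(τ)=279/46

y_0=-3 y_1=0 y_2=5 y_3=4
S(3) = 279/46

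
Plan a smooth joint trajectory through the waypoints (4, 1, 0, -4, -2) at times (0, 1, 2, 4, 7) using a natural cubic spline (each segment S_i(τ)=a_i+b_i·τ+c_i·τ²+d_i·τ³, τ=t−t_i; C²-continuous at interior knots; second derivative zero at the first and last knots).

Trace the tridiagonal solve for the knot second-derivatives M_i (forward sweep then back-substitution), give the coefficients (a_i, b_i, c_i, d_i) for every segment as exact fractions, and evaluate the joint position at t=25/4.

Δ: Δ0=-3, Δ1=-1, Δ2=-2, Δ3=2/3
row 1: diag=4, rhs=12; c'=1/4, d'=3
row 2: denom=6−1·1/4=23/4; d'=(-6−1·3)/(23/4)=-36/23
row 3: denom=10−2·8/23=214/23; d'=(16−2·-36/23)/(214/23)=220/107
back: M3=220/107
back: M2=-36/23−8/23·220/107=-244/107
back: M1=3−1/4·-244/107=382/107
M: M0=0, M1=382/107, M2=-244/107, M3=220/107, M4=0
seg 0: a=4, c=M0/2=0, d=(M1−M0)/(6·1)=191/321, b=Δ0−h0·(2M0+M1)/6=-1154/321
seg 1: a=1, c=M1/2=191/107, d=(M2−M1)/(6·1)=-313/321, b=Δ1−h1·(2M1+M2)/6=-581/321
seg 2: a=0, c=M2/2=-122/107, d=(M3−M2)/(6·2)=116/321, b=Δ2−h2·(2M2+M3)/6=-374/321
seg 3: a=-4, c=M3/2=110/107, d=(M4−M3)/(6·3)=-110/963, b=Δ3−h3·(2M3+M4)/6=-446/321
t_q=25/4 → seg 3, τ=9/4; S=-4+-446/321·τ+110/107·τ²+-110/963·τ³=-11035/3424

  seg 0: a=4 b=-1154/321 c=0 d=191/321
  seg 1: a=1 b=-581/321 c=191/107 d=-313/321
  seg 2: a=0 b=-374/321 c=-122/107 d=116/321
  seg 3: a=-4 b=-446/321 c=110/107 d=-110/963
S(25/4) = -11035/3424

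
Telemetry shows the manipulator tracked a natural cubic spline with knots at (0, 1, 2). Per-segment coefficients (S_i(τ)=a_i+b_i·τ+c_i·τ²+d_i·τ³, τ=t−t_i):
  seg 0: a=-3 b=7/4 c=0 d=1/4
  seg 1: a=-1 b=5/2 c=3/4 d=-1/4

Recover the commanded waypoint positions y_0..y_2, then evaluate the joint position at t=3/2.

y_0 = S_0(0) = a_0 = -3
y_1 = S_1(0) = a_1 = -1
y_2 = S_1(1) = 2
t_q=3/2 is in segment 1 (τ=1/2); S_1(τ)=13/32

y_0=-3 y_1=-1 y_2=2
S(3/2) = 13/32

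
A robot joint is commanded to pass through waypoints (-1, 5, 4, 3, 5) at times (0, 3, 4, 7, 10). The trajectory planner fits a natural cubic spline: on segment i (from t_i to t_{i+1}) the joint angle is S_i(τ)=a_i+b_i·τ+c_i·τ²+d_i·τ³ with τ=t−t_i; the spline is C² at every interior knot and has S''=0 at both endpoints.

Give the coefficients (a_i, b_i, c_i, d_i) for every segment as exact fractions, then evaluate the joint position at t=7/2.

Δ: Δ0=2, Δ1=-1, Δ2=-1/3, Δ3=2/3
row 1: diag=8, rhs=-18; c'=1/8, d'=-9/4
row 2: denom=8−1·1/8=63/8; d'=(4−1·-9/4)/(63/8)=50/63
row 3: denom=12−3·8/21=76/7; d'=(6−3·50/63)/(76/7)=1/3
back: M3=1/3
back: M2=50/63−8/21·1/3=2/3
back: M1=-9/4−1/8·2/3=-7/3
M: M0=0, M1=-7/3, M2=2/3, M3=1/3, M4=0
seg 0: a=-1, c=M0/2=0, d=(M1−M0)/(6·3)=-7/54, b=Δ0−h0·(2M0+M1)/6=19/6
seg 1: a=5, c=M1/2=-7/6, d=(M2−M1)/(6·1)=1/2, b=Δ1−h1·(2M1+M2)/6=-1/3
seg 2: a=4, c=M2/2=1/3, d=(M3−M2)/(6·3)=-1/54, b=Δ2−h2·(2M2+M3)/6=-7/6
seg 3: a=3, c=M3/2=1/6, d=(M4−M3)/(6·3)=-1/54, b=Δ3−h3·(2M3+M4)/6=1/3
t_q=7/2 → seg 1, τ=1/2; S=5+-1/3·τ+-7/6·τ²+1/2·τ³=221/48

  seg 0: a=-1 b=19/6 c=0 d=-7/54
  seg 1: a=5 b=-1/3 c=-7/6 d=1/2
  seg 2: a=4 b=-7/6 c=1/3 d=-1/54
  seg 3: a=3 b=1/3 c=1/6 d=-1/54
S(7/2) = 221/48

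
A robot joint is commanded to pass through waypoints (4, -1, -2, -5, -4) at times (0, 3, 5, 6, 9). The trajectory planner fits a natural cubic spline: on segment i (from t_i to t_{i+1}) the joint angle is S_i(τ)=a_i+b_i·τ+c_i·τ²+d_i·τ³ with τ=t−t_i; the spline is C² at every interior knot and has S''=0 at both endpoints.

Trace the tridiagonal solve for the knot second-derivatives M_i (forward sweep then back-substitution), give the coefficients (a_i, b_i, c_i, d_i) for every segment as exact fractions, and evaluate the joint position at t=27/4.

Δ: Δ0=-5/3, Δ1=-1/2, Δ2=-3, Δ3=1/3
row 1: diag=10, rhs=7; c'=1/5, d'=7/10
row 2: denom=6−2·1/5=28/5; d'=(-15−2·7/10)/(28/5)=-41/14
row 3: denom=8−1·5/28=219/28; d'=(20−1·-41/14)/(219/28)=214/73
back: M3=214/73
back: M2=-41/14−5/28·214/73=-252/73
back: M1=7/10−1/5·-252/73=203/146
M: M0=0, M1=203/146, M2=-252/73, M3=214/73, M4=0
seg 0: a=4, c=M0/2=0, d=(M1−M0)/(6·3)=203/2628, b=Δ0−h0·(2M0+M1)/6=-2069/876
seg 1: a=-1, c=M1/2=203/292, d=(M2−M1)/(6·2)=-707/1752, b=Δ1−h1·(2M1+M2)/6=-121/438
seg 2: a=-2, c=M2/2=-126/73, d=(M3−M2)/(6·1)=233/219, b=Δ2−h2·(2M2+M3)/6=-512/219
seg 3: a=-5, c=M3/2=107/73, d=(M4−M3)/(6·3)=-107/657, b=Δ3−h3·(2M3+M4)/6=-569/219
t_q=27/4 → seg 3, τ=3/4; S=-5+-569/219·τ+107/73·τ²+-107/657·τ³=-28933/4672

  seg 0: a=4 b=-2069/876 c=0 d=203/2628
  seg 1: a=-1 b=-121/438 c=203/292 d=-707/1752
  seg 2: a=-2 b=-512/219 c=-126/73 d=233/219
  seg 3: a=-5 b=-569/219 c=107/73 d=-107/657
S(27/4) = -28933/4672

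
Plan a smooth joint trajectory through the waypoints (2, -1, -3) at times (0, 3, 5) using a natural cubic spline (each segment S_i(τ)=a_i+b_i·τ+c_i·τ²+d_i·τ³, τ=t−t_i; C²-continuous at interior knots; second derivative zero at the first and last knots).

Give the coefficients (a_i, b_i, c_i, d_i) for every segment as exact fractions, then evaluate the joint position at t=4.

Δ: Δ0=-1, Δ1=-1
row 1: diag=10, rhs=0; c'=1/5, d'=0
back: M1=0
M: M0=0, M1=0, M2=0
seg 0: a=2, c=M0/2=0, d=(M1−M0)/(6·3)=0, b=Δ0−h0·(2M0+M1)/6=-1
seg 1: a=-1, c=M1/2=0, d=(M2−M1)/(6·2)=0, b=Δ1−h1·(2M1+M2)/6=-1
t_q=4 → seg 1, τ=1; S=-1+-1·τ+0·τ²+0·τ³=-2

  seg 0: a=2 b=-1 c=0 d=0
  seg 1: a=-1 b=-1 c=0 d=0
S(4) = -2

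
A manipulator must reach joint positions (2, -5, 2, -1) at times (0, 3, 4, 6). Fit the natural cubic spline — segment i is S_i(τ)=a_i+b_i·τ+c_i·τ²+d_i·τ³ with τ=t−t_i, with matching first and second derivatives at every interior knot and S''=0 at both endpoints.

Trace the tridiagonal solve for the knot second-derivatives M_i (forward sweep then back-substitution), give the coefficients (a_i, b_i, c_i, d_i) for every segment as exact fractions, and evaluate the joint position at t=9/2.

  seg 0: a=2 b=-1819/282 c=0 d=43/94
  seg 1: a=-5 b=832/141 c=387/94 d=-851/282
  seg 2: a=2 b=1433/282 c=-232/47 d=116/141
S(9/2) = 641/188

Δ: Δ0=-7/3, Δ1=7, Δ2=-3/2
row 1: diag=8, rhs=56; c'=1/8, d'=7
row 2: denom=6−1·1/8=47/8; d'=(-51−1·7)/(47/8)=-464/47
back: M2=-464/47
back: M1=7−1/8·-464/47=387/47
M: M0=0, M1=387/47, M2=-464/47, M3=0
seg 0: a=2, c=M0/2=0, d=(M1−M0)/(6·3)=43/94, b=Δ0−h0·(2M0+M1)/6=-1819/282
seg 1: a=-5, c=M1/2=387/94, d=(M2−M1)/(6·1)=-851/282, b=Δ1−h1·(2M1+M2)/6=832/141
seg 2: a=2, c=M2/2=-232/47, d=(M3−M2)/(6·2)=116/141, b=Δ2−h2·(2M2+M3)/6=1433/282
t_q=9/2 → seg 2, τ=1/2; S=2+1433/282·τ+-232/47·τ²+116/141·τ³=641/188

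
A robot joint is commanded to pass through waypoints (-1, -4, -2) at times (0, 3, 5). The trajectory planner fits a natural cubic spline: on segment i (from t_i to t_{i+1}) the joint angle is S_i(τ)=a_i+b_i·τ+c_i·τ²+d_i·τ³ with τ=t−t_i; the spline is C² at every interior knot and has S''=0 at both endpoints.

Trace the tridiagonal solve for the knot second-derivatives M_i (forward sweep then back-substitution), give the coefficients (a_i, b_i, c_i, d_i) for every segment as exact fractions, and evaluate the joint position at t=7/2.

Δ: Δ0=-1, Δ1=1
row 1: diag=10, rhs=12; c'=1/5, d'=6/5
back: M1=6/5
M: M0=0, M1=6/5, M2=0
seg 0: a=-1, c=M0/2=0, d=(M1−M0)/(6·3)=1/15, b=Δ0−h0·(2M0+M1)/6=-8/5
seg 1: a=-4, c=M1/2=3/5, d=(M2−M1)/(6·2)=-1/10, b=Δ1−h1·(2M1+M2)/6=1/5
t_q=7/2 → seg 1, τ=1/2; S=-4+1/5·τ+3/5·τ²+-1/10·τ³=-301/80

  seg 0: a=-1 b=-8/5 c=0 d=1/15
  seg 1: a=-4 b=1/5 c=3/5 d=-1/10
S(7/2) = -301/80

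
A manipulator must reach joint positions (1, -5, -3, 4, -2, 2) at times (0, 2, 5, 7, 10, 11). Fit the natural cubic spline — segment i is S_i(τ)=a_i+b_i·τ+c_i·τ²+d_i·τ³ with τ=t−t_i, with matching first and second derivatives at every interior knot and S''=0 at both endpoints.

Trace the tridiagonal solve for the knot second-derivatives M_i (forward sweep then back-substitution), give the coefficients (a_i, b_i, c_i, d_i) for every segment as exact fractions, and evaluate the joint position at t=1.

Δ: Δ0=-3, Δ1=2/3, Δ2=7/2, Δ3=-2, Δ4=4
row 1: diag=10, rhs=22; c'=3/10, d'=11/5
row 2: denom=10−3·3/10=91/10; d'=(17−3·11/5)/(91/10)=8/7
row 3: denom=10−2·20/91=870/91; d'=(-33−2·8/7)/(870/91)=-3211/870
row 4: denom=8−3·91/290=2047/290; d'=(36−3·-3211/870)/(2047/290)=13651/2047
back: M4=13651/2047
back: M3=-3211/870−91/290·13651/2047=-35516/6141
back: M2=8/7−20/91·-35516/6141=14824/6141
back: M1=11/5−3/10·14824/6141=3021/2047
M: M0=0, M1=3021/2047, M2=14824/6141, M3=-35516/6141, M4=13651/2047, M5=0
seg 0: a=1, c=M0/2=0, d=(M1−M0)/(6·2)=1007/8188, b=Δ0−h0·(2M0+M1)/6=-7148/2047
seg 1: a=-5, c=M1/2=3021/4094, d=(M2−M1)/(6·3)=5761/110538, b=Δ1−h1·(2M1+M2)/6=-4127/2047
seg 2: a=-3, c=M2/2=7412/6141, d=(M3−M2)/(6·2)=-4195/6141, b=Δ2−h2·(2M2+M3)/6=15633/4094
seg 3: a=4, c=M3/2=-17758/6141, d=(M4−M3)/(6·3)=76469/110538, b=Δ3−h3·(2M3+M4)/6=5515/12282
seg 4: a=-2, c=M4/2=13651/4094, d=(M5−M4)/(6·1)=-13651/12282, b=Δ4−h4·(2M4+M5)/6=10913/6141
t_q=1 → seg 0, τ=1; S=1+-7148/2047·τ+0·τ²+1007/8188·τ³=-19397/8188

  seg 0: a=1 b=-7148/2047 c=0 d=1007/8188
  seg 1: a=-5 b=-4127/2047 c=3021/4094 d=5761/110538
  seg 2: a=-3 b=15633/4094 c=7412/6141 d=-4195/6141
  seg 3: a=4 b=5515/12282 c=-17758/6141 d=76469/110538
  seg 4: a=-2 b=10913/6141 c=13651/4094 d=-13651/12282
S(1) = -19397/8188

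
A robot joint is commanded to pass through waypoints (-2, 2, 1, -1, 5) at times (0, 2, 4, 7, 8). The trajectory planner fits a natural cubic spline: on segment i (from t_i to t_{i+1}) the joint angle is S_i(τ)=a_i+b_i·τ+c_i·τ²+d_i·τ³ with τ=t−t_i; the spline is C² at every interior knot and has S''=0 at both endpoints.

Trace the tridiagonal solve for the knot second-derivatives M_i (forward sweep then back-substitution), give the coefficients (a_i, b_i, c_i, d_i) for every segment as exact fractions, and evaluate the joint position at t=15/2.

Δ: Δ0=2, Δ1=-1/2, Δ2=-2/3, Δ3=6
row 1: diag=8, rhs=-15; c'=1/4, d'=-15/8
row 2: denom=10−2·1/4=19/2; d'=(-1−2·-15/8)/(19/2)=11/38
row 3: denom=8−3·6/19=134/19; d'=(40−3·11/38)/(134/19)=1487/268
back: M3=1487/268
back: M2=11/38−6/19·1487/268=-98/67
back: M1=-15/8−1/4·-98/67=-809/536
M: M0=0, M1=-809/536, M2=-98/67, M3=1487/268, M4=0
seg 0: a=-2, c=M0/2=0, d=(M1−M0)/(6·2)=-809/6432, b=Δ0−h0·(2M0+M1)/6=4025/1608
seg 1: a=2, c=M1/2=-809/1072, d=(M2−M1)/(6·2)=25/6432, b=Δ1−h1·(2M1+M2)/6=799/804
seg 2: a=1, c=M2/2=-49/67, d=(M3−M2)/(6·3)=1879/4824, b=Δ2−h2·(2M2+M3)/6=-3181/1608
seg 3: a=-1, c=M3/2=1487/536, d=(M4−M3)/(6·1)=-1487/1608, b=Δ3−h3·(2M3+M4)/6=3337/804
t_q=15/2 → seg 3, τ=1/2; S=-1+3337/804·τ+1487/536·τ²+-1487/1608·τ³=7089/4288

  seg 0: a=-2 b=4025/1608 c=0 d=-809/6432
  seg 1: a=2 b=799/804 c=-809/1072 d=25/6432
  seg 2: a=1 b=-3181/1608 c=-49/67 d=1879/4824
  seg 3: a=-1 b=3337/804 c=1487/536 d=-1487/1608
S(15/2) = 7089/4288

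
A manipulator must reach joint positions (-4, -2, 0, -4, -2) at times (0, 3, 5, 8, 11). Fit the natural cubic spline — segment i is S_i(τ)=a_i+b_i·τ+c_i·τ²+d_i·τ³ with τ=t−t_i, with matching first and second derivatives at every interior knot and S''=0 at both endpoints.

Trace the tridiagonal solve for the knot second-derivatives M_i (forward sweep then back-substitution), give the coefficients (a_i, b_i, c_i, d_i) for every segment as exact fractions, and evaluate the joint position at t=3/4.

  seg 0: a=-4 b=131/354 c=0 d=35/1062
  seg 1: a=-2 b=223/177 c=35/118 d=-151/708
  seg 2: a=0 b=-20/177 c=-58/59 d=34/177
  seg 3: a=-4 b=-146/177 c=44/59 d=-44/531
S(3/4) = -28007/7552

Δ: Δ0=2/3, Δ1=1, Δ2=-4/3, Δ3=2/3
row 1: diag=10, rhs=2; c'=1/5, d'=1/5
row 2: denom=10−2·1/5=48/5; d'=(-14−2·1/5)/(48/5)=-3/2
row 3: denom=12−3·5/16=177/16; d'=(12−3·-3/2)/(177/16)=88/59
back: M3=88/59
back: M2=-3/2−5/16·88/59=-116/59
back: M1=1/5−1/5·-116/59=35/59
M: M0=0, M1=35/59, M2=-116/59, M3=88/59, M4=0
seg 0: a=-4, c=M0/2=0, d=(M1−M0)/(6·3)=35/1062, b=Δ0−h0·(2M0+M1)/6=131/354
seg 1: a=-2, c=M1/2=35/118, d=(M2−M1)/(6·2)=-151/708, b=Δ1−h1·(2M1+M2)/6=223/177
seg 2: a=0, c=M2/2=-58/59, d=(M3−M2)/(6·3)=34/177, b=Δ2−h2·(2M2+M3)/6=-20/177
seg 3: a=-4, c=M3/2=44/59, d=(M4−M3)/(6·3)=-44/531, b=Δ3−h3·(2M3+M4)/6=-146/177
t_q=3/4 → seg 0, τ=3/4; S=-4+131/354·τ+0·τ²+35/1062·τ³=-28007/7552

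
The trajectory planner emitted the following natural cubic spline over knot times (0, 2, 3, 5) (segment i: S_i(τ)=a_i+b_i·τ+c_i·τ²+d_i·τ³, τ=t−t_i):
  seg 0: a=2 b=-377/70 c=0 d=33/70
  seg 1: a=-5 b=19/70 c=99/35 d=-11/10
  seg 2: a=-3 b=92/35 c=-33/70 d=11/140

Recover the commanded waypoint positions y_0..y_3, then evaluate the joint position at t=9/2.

y_0=2 y_1=-5 y_2=-3 y_3=1
S(9/2) = 33/224

y_0 = S_0(0) = a_0 = 2
y_1 = S_1(0) = a_1 = -5
y_2 = S_2(0) = a_2 = -3
y_3 = S_2(2) = 1
t_q=9/2 is in segment 2 (τ=3/2); S_2(τ)=33/224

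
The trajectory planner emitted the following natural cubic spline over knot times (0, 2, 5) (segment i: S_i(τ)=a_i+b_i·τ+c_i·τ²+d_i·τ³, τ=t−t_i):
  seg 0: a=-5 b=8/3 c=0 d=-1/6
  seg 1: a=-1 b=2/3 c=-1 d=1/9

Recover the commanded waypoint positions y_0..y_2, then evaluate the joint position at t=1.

y_0 = S_0(0) = a_0 = -5
y_1 = S_1(0) = a_1 = -1
y_2 = S_1(3) = -5
t_q=1 is in segment 0 (τ=1); S_0(τ)=-5/2

y_0=-5 y_1=-1 y_2=-5
S(1) = -5/2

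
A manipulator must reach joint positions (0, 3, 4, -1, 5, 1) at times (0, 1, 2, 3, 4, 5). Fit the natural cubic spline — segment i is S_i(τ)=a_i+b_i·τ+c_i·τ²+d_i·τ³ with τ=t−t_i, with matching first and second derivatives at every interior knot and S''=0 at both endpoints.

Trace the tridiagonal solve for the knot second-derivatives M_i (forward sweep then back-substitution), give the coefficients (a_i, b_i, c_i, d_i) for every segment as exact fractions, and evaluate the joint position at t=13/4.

Δ: Δ0=3, Δ1=1, Δ2=-5, Δ3=6, Δ4=-4
row 1: diag=4, rhs=-12; c'=1/4, d'=-3
row 2: denom=4−1·1/4=15/4; d'=(-36−1·-3)/(15/4)=-44/5
row 3: denom=4−1·4/15=56/15; d'=(66−1·-44/5)/(56/15)=561/28
row 4: denom=4−1·15/56=209/56; d'=(-60−1·561/28)/(209/56)=-4482/209
back: M4=-4482/209
back: M3=561/28−15/56·-4482/209=5388/209
back: M2=-44/5−4/15·5388/209=-3276/209
back: M1=-3−1/4·-3276/209=192/209
M: M0=0, M1=192/209, M2=-3276/209, M3=5388/209, M4=-4482/209, M5=0
seg 0: a=0, c=M0/2=0, d=(M1−M0)/(6·1)=32/209, b=Δ0−h0·(2M0+M1)/6=595/209
seg 1: a=3, c=M1/2=96/209, d=(M2−M1)/(6·1)=-578/209, b=Δ1−h1·(2M1+M2)/6=691/209
seg 2: a=4, c=M2/2=-1638/209, d=(M3−M2)/(6·1)=76/11, b=Δ2−h2·(2M2+M3)/6=-851/209
seg 3: a=-1, c=M3/2=2694/209, d=(M4−M3)/(6·1)=-1645/209, b=Δ3−h3·(2M3+M4)/6=205/209
seg 4: a=5, c=M4/2=-2241/209, d=(M5−M4)/(6·1)=747/209, b=Δ4−h4·(2M4+M5)/6=658/209
t_q=13/4 → seg 3, τ=1/4; S=-1+205/209·τ+2694/209·τ²+-1645/209·τ³=-965/13376

  seg 0: a=0 b=595/209 c=0 d=32/209
  seg 1: a=3 b=691/209 c=96/209 d=-578/209
  seg 2: a=4 b=-851/209 c=-1638/209 d=76/11
  seg 3: a=-1 b=205/209 c=2694/209 d=-1645/209
  seg 4: a=5 b=658/209 c=-2241/209 d=747/209
S(13/4) = -965/13376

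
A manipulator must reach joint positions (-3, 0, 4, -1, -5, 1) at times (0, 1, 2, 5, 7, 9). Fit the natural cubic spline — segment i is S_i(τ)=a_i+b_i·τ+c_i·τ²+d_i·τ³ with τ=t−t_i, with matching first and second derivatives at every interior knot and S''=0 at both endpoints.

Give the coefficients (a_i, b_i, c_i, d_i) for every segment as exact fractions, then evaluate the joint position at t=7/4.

Δ: Δ0=3, Δ1=4, Δ2=-5/3, Δ3=-2, Δ4=3
row 1: diag=4, rhs=6; c'=1/4, d'=3/2
row 2: denom=8−1·1/4=31/4; d'=(-34−1·3/2)/(31/4)=-142/31
row 3: denom=10−3·12/31=274/31; d'=(-2−3·-142/31)/(274/31)=182/137
row 4: denom=8−2·31/137=1034/137; d'=(30−2·182/137)/(1034/137)=1873/517
back: M4=1873/517
back: M3=182/137−31/137·1873/517=263/517
back: M2=-142/31−12/31·263/517=-2470/517
back: M1=3/2−1/4·-2470/517=1393/517
M: M0=0, M1=1393/517, M2=-2470/517, M3=263/517, M4=1873/517, M5=0
seg 0: a=-3, c=M0/2=0, d=(M1−M0)/(6·1)=1393/3102, b=Δ0−h0·(2M0+M1)/6=7913/3102
seg 1: a=0, c=M1/2=1393/1034, d=(M2−M1)/(6·1)=-3863/3102, b=Δ1−h1·(2M1+M2)/6=6046/1551
seg 2: a=4, c=M2/2=-1235/517, d=(M3−M2)/(6·3)=911/3102, b=Δ2−h2·(2M2+M3)/6=8861/3102
seg 3: a=-1, c=M3/2=263/1034, d=(M4−M3)/(6·2)=805/3102, b=Δ3−h3·(2M3+M4)/6=-5501/1551
seg 4: a=-5, c=M4/2=1873/1034, d=(M5−M4)/(6·2)=-1873/6204, b=Δ4−h4·(2M4+M5)/6=907/1551
t_q=7/4 → seg 1, τ=3/4; S=0+6046/1551·τ+1393/1034·τ²+-3863/3102·τ³=208853/66176

  seg 0: a=-3 b=7913/3102 c=0 d=1393/3102
  seg 1: a=0 b=6046/1551 c=1393/1034 d=-3863/3102
  seg 2: a=4 b=8861/3102 c=-1235/517 d=911/3102
  seg 3: a=-1 b=-5501/1551 c=263/1034 d=805/3102
  seg 4: a=-5 b=907/1551 c=1873/1034 d=-1873/6204
S(7/4) = 208853/66176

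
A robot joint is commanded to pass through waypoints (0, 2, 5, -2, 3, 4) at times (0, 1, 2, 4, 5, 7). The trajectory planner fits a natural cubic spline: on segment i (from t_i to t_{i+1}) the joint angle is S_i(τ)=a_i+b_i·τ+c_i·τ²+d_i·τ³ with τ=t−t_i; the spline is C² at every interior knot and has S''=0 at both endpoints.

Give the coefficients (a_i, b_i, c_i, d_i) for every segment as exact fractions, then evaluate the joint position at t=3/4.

  seg 0: a=0 b=1787/1418 c=0 d=1049/1418
  seg 1: a=2 b=2467/709 c=3147/1418 d=-3827/1418
  seg 2: a=5 b=-253/1418 c=-4167/709 d=5979/2836
  seg 3: a=-2 b=2285/1418 c=9603/1418 d=-2399/709
  seg 4: a=3 b=7097/1418 c=-4791/1418 d=1597/2836
S(3/4) = 114099/90752

Δ: Δ0=2, Δ1=3, Δ2=-7/2, Δ3=5, Δ4=1/2
row 1: diag=4, rhs=6; c'=1/4, d'=3/2
row 2: denom=6−1·1/4=23/4; d'=(-39−1·3/2)/(23/4)=-162/23
row 3: denom=6−2·8/23=122/23; d'=(51−2·-162/23)/(122/23)=1497/122
row 4: denom=6−1·23/122=709/122; d'=(-27−1·1497/122)/(709/122)=-4791/709
back: M4=-4791/709
back: M3=1497/122−23/122·-4791/709=9603/709
back: M2=-162/23−8/23·9603/709=-8334/709
back: M1=3/2−1/4·-8334/709=3147/709
M: M0=0, M1=3147/709, M2=-8334/709, M3=9603/709, M4=-4791/709, M5=0
seg 0: a=0, c=M0/2=0, d=(M1−M0)/(6·1)=1049/1418, b=Δ0−h0·(2M0+M1)/6=1787/1418
seg 1: a=2, c=M1/2=3147/1418, d=(M2−M1)/(6·1)=-3827/1418, b=Δ1−h1·(2M1+M2)/6=2467/709
seg 2: a=5, c=M2/2=-4167/709, d=(M3−M2)/(6·2)=5979/2836, b=Δ2−h2·(2M2+M3)/6=-253/1418
seg 3: a=-2, c=M3/2=9603/1418, d=(M4−M3)/(6·1)=-2399/709, b=Δ3−h3·(2M3+M4)/6=2285/1418
seg 4: a=3, c=M4/2=-4791/1418, d=(M5−M4)/(6·2)=1597/2836, b=Δ4−h4·(2M4+M5)/6=7097/1418
t_q=3/4 → seg 0, τ=3/4; S=0+1787/1418·τ+0·τ²+1049/1418·τ³=114099/90752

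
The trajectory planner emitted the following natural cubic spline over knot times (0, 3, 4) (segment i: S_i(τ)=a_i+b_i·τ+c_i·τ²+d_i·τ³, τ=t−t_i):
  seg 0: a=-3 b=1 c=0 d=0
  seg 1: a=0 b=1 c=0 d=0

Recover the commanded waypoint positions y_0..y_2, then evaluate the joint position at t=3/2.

y_0 = S_0(0) = a_0 = -3
y_1 = S_1(0) = a_1 = 0
y_2 = S_1(1) = 1
t_q=3/2 is in segment 0 (τ=3/2); S_0(τ)=-3/2

y_0=-3 y_1=0 y_2=1
S(3/2) = -3/2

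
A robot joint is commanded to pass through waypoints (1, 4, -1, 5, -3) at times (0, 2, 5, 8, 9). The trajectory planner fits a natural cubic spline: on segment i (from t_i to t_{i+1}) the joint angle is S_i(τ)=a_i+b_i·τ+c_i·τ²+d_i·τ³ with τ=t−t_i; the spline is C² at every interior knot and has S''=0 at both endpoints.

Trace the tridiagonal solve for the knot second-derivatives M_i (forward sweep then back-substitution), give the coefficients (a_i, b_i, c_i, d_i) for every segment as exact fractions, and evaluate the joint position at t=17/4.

Δ: Δ0=3/2, Δ1=-5/3, Δ2=2, Δ3=-8
row 1: diag=10, rhs=-19; c'=3/10, d'=-19/10
row 2: denom=12−3·3/10=111/10; d'=(22−3·-19/10)/(111/10)=277/111
row 3: denom=8−3·10/37=266/37; d'=(-60−3·277/111)/(266/37)=-2497/266
back: M3=-2497/266
back: M2=277/111−10/37·-2497/266=2008/399
back: M1=-19/10−3/10·2008/399=-907/266
M: M0=0, M1=-907/266, M2=2008/399, M3=-2497/266, M4=0
seg 0: a=1, c=M0/2=0, d=(M1−M0)/(6·2)=-907/3192, b=Δ0−h0·(2M0+M1)/6=1052/399
seg 1: a=4, c=M1/2=-907/532, d=(M2−M1)/(6·3)=6737/14364, b=Δ1−h1·(2M1+M2)/6=-617/798
seg 2: a=-1, c=M2/2=1004/399, d=(M3−M2)/(6·3)=-11507/14364, b=Δ2−h2·(2M2+M3)/6=2651/1596
seg 3: a=5, c=M3/2=-2497/532, d=(M4−M3)/(6·1)=2497/1596, b=Δ3−h3·(2M3+M4)/6=-3887/798
t_q=17/4 → seg 1, τ=9/4; S=4+-617/798·τ+-907/532·τ²+6737/14364·τ³=-35009/34048

  seg 0: a=1 b=1052/399 c=0 d=-907/3192
  seg 1: a=4 b=-617/798 c=-907/532 d=6737/14364
  seg 2: a=-1 b=2651/1596 c=1004/399 d=-11507/14364
  seg 3: a=5 b=-3887/798 c=-2497/532 d=2497/1596
S(17/4) = -35009/34048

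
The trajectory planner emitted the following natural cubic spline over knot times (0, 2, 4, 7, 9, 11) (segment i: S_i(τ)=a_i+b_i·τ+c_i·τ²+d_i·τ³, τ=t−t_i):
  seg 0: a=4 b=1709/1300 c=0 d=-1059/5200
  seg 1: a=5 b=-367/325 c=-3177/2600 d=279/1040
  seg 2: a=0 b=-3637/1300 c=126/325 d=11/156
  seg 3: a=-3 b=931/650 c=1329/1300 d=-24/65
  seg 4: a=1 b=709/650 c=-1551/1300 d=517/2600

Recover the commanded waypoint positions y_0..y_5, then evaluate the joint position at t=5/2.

y_0=4 y_1=5 y_2=0 y_3=-3 y_4=1 y_5=0
S(5/2) = 13323/3200

y_0 = S_0(0) = a_0 = 4
y_1 = S_1(0) = a_1 = 5
y_2 = S_2(0) = a_2 = 0
y_3 = S_3(0) = a_3 = -3
y_4 = S_4(0) = a_4 = 1
y_5 = S_4(2) = 0
t_q=5/2 is in segment 1 (τ=1/2); S_1(τ)=13323/3200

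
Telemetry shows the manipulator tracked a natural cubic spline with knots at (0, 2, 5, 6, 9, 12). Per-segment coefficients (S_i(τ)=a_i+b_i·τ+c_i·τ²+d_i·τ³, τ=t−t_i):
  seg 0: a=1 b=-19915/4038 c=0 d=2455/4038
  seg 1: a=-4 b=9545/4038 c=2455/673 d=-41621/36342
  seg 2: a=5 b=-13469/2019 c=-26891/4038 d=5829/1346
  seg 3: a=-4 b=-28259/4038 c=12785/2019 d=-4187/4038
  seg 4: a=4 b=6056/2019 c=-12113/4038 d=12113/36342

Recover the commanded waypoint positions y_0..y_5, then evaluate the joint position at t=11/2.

y_0=1 y_1=-4 y_2=5 y_3=-4 y_4=4 y_5=-5
S(11/2) = 17473/32304

y_0 = S_0(0) = a_0 = 1
y_1 = S_1(0) = a_1 = -4
y_2 = S_2(0) = a_2 = 5
y_3 = S_3(0) = a_3 = -4
y_4 = S_4(0) = a_4 = 4
y_5 = S_4(3) = -5
t_q=11/2 is in segment 2 (τ=1/2); S_2(τ)=17473/32304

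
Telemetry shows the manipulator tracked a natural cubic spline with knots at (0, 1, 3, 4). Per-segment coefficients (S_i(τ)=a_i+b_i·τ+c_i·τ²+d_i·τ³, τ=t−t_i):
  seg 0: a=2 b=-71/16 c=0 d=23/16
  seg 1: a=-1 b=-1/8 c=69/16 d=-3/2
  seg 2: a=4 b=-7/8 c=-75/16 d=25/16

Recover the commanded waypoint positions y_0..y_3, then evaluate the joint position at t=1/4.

y_0 = S_0(0) = a_0 = 2
y_1 = S_1(0) = a_1 = -1
y_2 = S_2(0) = a_2 = 4
y_3 = S_2(1) = 0
t_q=1/4 is in segment 0 (τ=1/4); S_0(τ)=935/1024

y_0=2 y_1=-1 y_2=4 y_3=0
S(1/4) = 935/1024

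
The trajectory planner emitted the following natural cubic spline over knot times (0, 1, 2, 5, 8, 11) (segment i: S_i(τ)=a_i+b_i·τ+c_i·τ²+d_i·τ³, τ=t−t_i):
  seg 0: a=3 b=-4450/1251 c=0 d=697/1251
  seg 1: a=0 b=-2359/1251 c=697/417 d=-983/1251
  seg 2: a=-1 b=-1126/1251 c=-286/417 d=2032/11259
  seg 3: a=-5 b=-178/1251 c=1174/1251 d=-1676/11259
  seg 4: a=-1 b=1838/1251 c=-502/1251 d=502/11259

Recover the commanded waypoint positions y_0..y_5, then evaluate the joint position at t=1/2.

y_0=3 y_1=0 y_2=-1 y_3=-5 y_4=-1 y_5=1
S(1/2) = 4307/3336

y_0 = S_0(0) = a_0 = 3
y_1 = S_1(0) = a_1 = 0
y_2 = S_2(0) = a_2 = -1
y_3 = S_3(0) = a_3 = -5
y_4 = S_4(0) = a_4 = -1
y_5 = S_4(3) = 1
t_q=1/2 is in segment 0 (τ=1/2); S_0(τ)=4307/3336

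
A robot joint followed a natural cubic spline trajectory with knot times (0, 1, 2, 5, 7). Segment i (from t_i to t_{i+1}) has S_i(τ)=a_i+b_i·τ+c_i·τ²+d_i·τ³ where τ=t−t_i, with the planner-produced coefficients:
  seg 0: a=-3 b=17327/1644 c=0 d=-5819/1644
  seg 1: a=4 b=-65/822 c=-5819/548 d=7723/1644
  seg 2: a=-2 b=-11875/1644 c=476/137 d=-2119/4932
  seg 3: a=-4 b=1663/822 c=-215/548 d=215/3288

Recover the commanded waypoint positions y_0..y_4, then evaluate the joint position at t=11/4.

y_0 = S_0(0) = a_0 = -3
y_1 = S_1(0) = a_1 = 4
y_2 = S_2(0) = a_2 = -2
y_3 = S_3(0) = a_3 = -4
y_4 = S_3(2) = -1
t_q=11/4 is in segment 2 (τ=3/4); S_2(τ)=-197957/35072

y_0=-3 y_1=4 y_2=-2 y_3=-4 y_4=-1
S(11/4) = -197957/35072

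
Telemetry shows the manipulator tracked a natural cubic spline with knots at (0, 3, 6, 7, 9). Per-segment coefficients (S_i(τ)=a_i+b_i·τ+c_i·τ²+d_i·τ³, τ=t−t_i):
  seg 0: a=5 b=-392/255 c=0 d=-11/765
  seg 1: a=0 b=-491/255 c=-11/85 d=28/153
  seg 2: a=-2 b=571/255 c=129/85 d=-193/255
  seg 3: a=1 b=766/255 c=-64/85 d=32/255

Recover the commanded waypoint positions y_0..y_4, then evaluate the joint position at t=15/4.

y_0=5 y_1=0 y_2=-2 y_3=1 y_4=5
S(15/4) = -979/680

y_0 = S_0(0) = a_0 = 5
y_1 = S_1(0) = a_1 = 0
y_2 = S_2(0) = a_2 = -2
y_3 = S_3(0) = a_3 = 1
y_4 = S_3(2) = 5
t_q=15/4 is in segment 1 (τ=3/4); S_1(τ)=-979/680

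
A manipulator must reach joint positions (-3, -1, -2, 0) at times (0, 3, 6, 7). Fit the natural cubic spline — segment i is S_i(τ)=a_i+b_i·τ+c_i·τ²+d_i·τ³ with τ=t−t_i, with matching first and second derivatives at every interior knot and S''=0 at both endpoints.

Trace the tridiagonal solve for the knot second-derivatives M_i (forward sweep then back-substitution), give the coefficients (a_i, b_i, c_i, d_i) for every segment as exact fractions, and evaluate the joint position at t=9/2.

  seg 0: a=-3 b=103/87 c=0 d=-5/87
  seg 1: a=-1 b=-32/87 c=-15/29 d=46/261
  seg 2: a=-2 b=112/87 c=31/29 d=-31/87
S(9/2) = -123/58

Δ: Δ0=2/3, Δ1=-1/3, Δ2=2
row 1: diag=12, rhs=-6; c'=1/4, d'=-1/2
row 2: denom=8−3·1/4=29/4; d'=(14−3·-1/2)/(29/4)=62/29
back: M2=62/29
back: M1=-1/2−1/4·62/29=-30/29
M: M0=0, M1=-30/29, M2=62/29, M3=0
seg 0: a=-3, c=M0/2=0, d=(M1−M0)/(6·3)=-5/87, b=Δ0−h0·(2M0+M1)/6=103/87
seg 1: a=-1, c=M1/2=-15/29, d=(M2−M1)/(6·3)=46/261, b=Δ1−h1·(2M1+M2)/6=-32/87
seg 2: a=-2, c=M2/2=31/29, d=(M3−M2)/(6·1)=-31/87, b=Δ2−h2·(2M2+M3)/6=112/87
t_q=9/2 → seg 1, τ=3/2; S=-1+-32/87·τ+-15/29·τ²+46/261·τ³=-123/58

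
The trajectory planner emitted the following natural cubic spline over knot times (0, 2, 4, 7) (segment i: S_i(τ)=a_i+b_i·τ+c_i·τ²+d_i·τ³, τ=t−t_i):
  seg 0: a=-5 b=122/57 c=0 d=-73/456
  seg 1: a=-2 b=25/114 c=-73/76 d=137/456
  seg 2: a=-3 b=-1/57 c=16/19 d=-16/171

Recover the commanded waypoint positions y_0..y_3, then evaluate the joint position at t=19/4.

y_0=-5 y_1=-2 y_2=-3 y_3=2
S(19/4) = -49/19

y_0 = S_0(0) = a_0 = -5
y_1 = S_1(0) = a_1 = -2
y_2 = S_2(0) = a_2 = -3
y_3 = S_2(3) = 2
t_q=19/4 is in segment 2 (τ=3/4); S_2(τ)=-49/19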